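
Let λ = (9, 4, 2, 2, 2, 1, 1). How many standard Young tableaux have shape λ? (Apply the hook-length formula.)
# SYT of shape (9, 4, 2, 2, 2, 1, 1) = 271591320

Hook-length formula: f^λ = n! / Π hook(c), product over all cells c of the Young diagram. For λ = (9, 4, 2, 2, 2, 1, 1), n = 21 boxes. Hook lengths by row (left-to-right, top-to-bottom): [15, 12, 8, 7, 5, 4, 3, 2, 1]; [9, 6, 2, 1]; [6, 3]; [5, 2]; [4, 1]; [2]; [1]. Product of hooks = 188116992000. So f^λ = 21! / 188116992000 = 51090942171709440000 / 188116992000 = 271591320.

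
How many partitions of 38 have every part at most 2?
p(38, parts ≤ 2) = 20

Use the recurrence p(n, m) = p(n, m−1) + p(n−m, m): either the largest part is < m (count p(n, m−1)) or the largest part is exactly m (remove one copy of m, count p(n−m, m)). With p(0, ·) = 1 this gives p(38, parts ≤ 2) = 20. (By conjugating Young diagrams, this also counts partitions of 38 into at most 2 parts.)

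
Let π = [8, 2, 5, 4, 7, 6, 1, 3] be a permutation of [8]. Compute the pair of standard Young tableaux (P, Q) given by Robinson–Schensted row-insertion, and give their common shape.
P = [1, 3, 6] / [2, 4] / [5, 7] / [8];  Q = [1, 3, 5] / [2, 6] / [4, 8] / [7];  common shape = (3, 2, 2, 1)

Row-insert the values π_1, π_2, … into P one at a time, bumping the leftmost entry strictly greater than the inserted value down to the next row. The recording tableau Q records, in position (i, j), the step at which that cell was added to P.
  Insert 8 (step 1): P = [8];  Q = [1]
  Insert 2 (step 2): P = [2] / [8];  Q = [1] / [2]
  Insert 5 (step 3): P = [2, 5] / [8];  Q = [1, 3] / [2]
  Insert 4 (step 4): P = [2, 4] / [5] / [8];  Q = [1, 3] / [2] / [4]
  Insert 7 (step 5): P = [2, 4, 7] / [5] / [8];  Q = [1, 3, 5] / [2] / [4]
  Insert 6 (step 6): P = [2, 4, 6] / [5, 7] / [8];  Q = [1, 3, 5] / [2, 6] / [4]
  Insert 1 (step 7): P = [1, 4, 6] / [2, 7] / [5] / [8];  Q = [1, 3, 5] / [2, 6] / [4] / [7]
  Insert 3 (step 8): P = [1, 3, 6] / [2, 4] / [5, 7] / [8];  Q = [1, 3, 5] / [2, 6] / [4, 8] / [7]
Final shape: (3, 2, 2, 1).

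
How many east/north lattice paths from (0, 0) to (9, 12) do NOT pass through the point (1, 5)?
Number of paths = 255320

Total paths from (0, 0) to (9, 12): C(21, 9) = 293930. Paths through (1, 5): (paths (0, 0) → (1, 5)) × (paths (1, 5) → (9, 12)) = C(6, 1) · C(15, 8) = 6 · 6435 = 38610. Avoidance count = 293930 − 38610 = 255320.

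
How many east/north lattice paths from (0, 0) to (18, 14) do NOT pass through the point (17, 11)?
Number of paths = 385538880

Total paths from (0, 0) to (18, 14): C(32, 18) = 471435600. Paths through (17, 11): (paths (0, 0) → (17, 11)) × (paths (17, 11) → (18, 14)) = C(28, 17) · C(4, 1) = 21474180 · 4 = 85896720. Avoidance count = 471435600 − 85896720 = 385538880.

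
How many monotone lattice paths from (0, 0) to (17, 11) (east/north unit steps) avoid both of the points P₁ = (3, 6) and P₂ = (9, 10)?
Number of paths = 19824786

Inclusion–exclusion. Total paths: C(28, 17) = 21474180. Through P₁: C(9, 3)·C(19, 14) = 976752. Through P₂: C(19, 9)·C(9, 8) = 831402. Since P₁ is strictly southwest of P₂, a monotone path through both must visit P₁ then P₂; paths through both = C(9, 3)·C(10, 6)·C(9, 8) = 158760. Avoid both = 21474180 − 976752 − 831402 + 158760 = 19824786.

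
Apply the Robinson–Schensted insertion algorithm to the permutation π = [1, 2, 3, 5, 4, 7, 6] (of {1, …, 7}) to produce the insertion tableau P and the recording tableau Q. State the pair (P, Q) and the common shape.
P = [1, 2, 3, 4, 6] / [5, 7];  Q = [1, 2, 3, 4, 6] / [5, 7];  common shape = (5, 2)

Row-insert the values π_1, π_2, … into P one at a time, bumping the leftmost entry strictly greater than the inserted value down to the next row. The recording tableau Q records, in position (i, j), the step at which that cell was added to P.
  Insert 1 (step 1): P = [1];  Q = [1]
  Insert 2 (step 2): P = [1, 2];  Q = [1, 2]
  Insert 3 (step 3): P = [1, 2, 3];  Q = [1, 2, 3]
  Insert 5 (step 4): P = [1, 2, 3, 5];  Q = [1, 2, 3, 4]
  Insert 4 (step 5): P = [1, 2, 3, 4] / [5];  Q = [1, 2, 3, 4] / [5]
  Insert 7 (step 6): P = [1, 2, 3, 4, 7] / [5];  Q = [1, 2, 3, 4, 6] / [5]
  Insert 6 (step 7): P = [1, 2, 3, 4, 6] / [5, 7];  Q = [1, 2, 3, 4, 6] / [5, 7]
Final shape: (5, 2).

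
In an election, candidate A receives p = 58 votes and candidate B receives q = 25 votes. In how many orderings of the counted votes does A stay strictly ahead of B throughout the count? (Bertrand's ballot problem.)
Strict-lead orderings = 430252366204292685768

Total orderings of the 83 votes with 58 for A: C(83, 58) = 1082149890756251300568. By the Bertrand ballot formula (Cycle Lemma / reflection principle), the number of orderings in which A is strictly ahead of B throughout is (p − q)/(p + q) · C(p + q, p) = (58 − 25)/(58 + 25) · 1082149890756251300568 = 430252366204292685768.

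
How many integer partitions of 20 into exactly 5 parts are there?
p(20, 5 parts) = 84

Partitions of n into exactly k parts are in bijection with partitions of n − k into at most k parts (subtract 1 from each part). So p(20, exactly 5) = p(15, parts ≤ 5). Computing via the recurrence p(m, j) = p(m, j−1) + p(m−j, j) gives 84.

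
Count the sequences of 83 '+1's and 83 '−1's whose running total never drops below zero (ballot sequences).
C_83 = 68854441132780194707888052034668647142985206100

These ballot sequences are counted by the Catalan number C_n = (1/(n + 1)) · C(2n, n). For n = 83: C_83 = (1/84) · C(166, 83) = 5783773055153536355462596370912166360010757312400/84 = 68854441132780194707888052034668647142985206100.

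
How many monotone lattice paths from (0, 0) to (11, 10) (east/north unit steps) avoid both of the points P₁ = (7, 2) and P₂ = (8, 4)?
Number of paths = 302388

Inclusion–exclusion. Total paths: C(21, 11) = 352716. Through P₁: C(9, 7)·C(12, 4) = 17820. Through P₂: C(12, 8)·C(9, 3) = 41580. Since P₁ is strictly southwest of P₂, a monotone path through both must visit P₁ then P₂; paths through both = C(9, 7)·C(3, 1)·C(9, 3) = 9072. Avoid both = 352716 − 17820 − 41580 + 9072 = 302388.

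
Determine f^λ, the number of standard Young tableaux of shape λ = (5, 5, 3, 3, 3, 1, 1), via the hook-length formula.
# SYT of shape (5, 5, 3, 3, 3, 1, 1) = 272095200

Hook-length formula: f^λ = n! / Π hook(c), product over all cells c of the Young diagram. For λ = (5, 5, 3, 3, 3, 1, 1), n = 21 boxes. Hook lengths by row (left-to-right, top-to-bottom): [11, 8, 7, 3, 2]; [10, 7, 6, 2, 1]; [7, 4, 3]; [6, 3, 2]; [5, 2, 1]; [2]; [1]. Product of hooks = 187768627200. So f^λ = 21! / 187768627200 = 51090942171709440000 / 187768627200 = 272095200.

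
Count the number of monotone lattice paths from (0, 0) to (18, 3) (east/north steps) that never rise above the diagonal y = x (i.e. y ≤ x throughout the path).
Number of paths = 1120

By the reflection principle (André's argument), the number of monotone paths to (18, 3) with n ≤ m that never go above y = x is C(21, 18) − C(21, 19) = 1330 − 210 = 1120.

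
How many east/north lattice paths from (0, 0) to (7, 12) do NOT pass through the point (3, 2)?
Number of paths = 40378

Total paths from (0, 0) to (7, 12): C(19, 7) = 50388. Paths through (3, 2): (paths (0, 0) → (3, 2)) × (paths (3, 2) → (7, 12)) = C(5, 3) · C(14, 4) = 10 · 1001 = 10010. Avoidance count = 50388 − 10010 = 40378.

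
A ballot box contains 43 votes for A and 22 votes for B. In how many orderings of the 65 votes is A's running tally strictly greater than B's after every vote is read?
Strict-lead orderings = 39239451565302240

Total orderings of the 65 votes with 43 for A: C(65, 43) = 121455445321173600. By the Bertrand ballot formula (Cycle Lemma / reflection principle), the number of orderings in which A is strictly ahead of B throughout is (p − q)/(p + q) · C(p + q, p) = (43 − 22)/(43 + 22) · 121455445321173600 = 39239451565302240.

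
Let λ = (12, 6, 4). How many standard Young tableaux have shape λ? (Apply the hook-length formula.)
# SYT of shape (12, 6, 4) = 22383900

Hook-length formula: f^λ = n! / Π hook(c), product over all cells c of the Young diagram. For λ = (12, 6, 4), n = 22 boxes. Hook lengths by row (left-to-right, top-to-bottom): [14, 13, 12, 11, 9, 8, 6, 5, 4, 3, 2, 1]; [7, 6, 5, 4, 2, 1]; [4, 3, 2, 1]. Product of hooks = 50214695731200. So f^λ = 22! / 50214695731200 = 1124000727777607680000 / 50214695731200 = 22383900.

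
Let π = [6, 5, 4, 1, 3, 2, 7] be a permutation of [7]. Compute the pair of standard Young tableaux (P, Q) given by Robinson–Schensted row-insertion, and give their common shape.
P = [1, 2, 7] / [3] / [4] / [5] / [6];  Q = [1, 5, 7] / [2] / [3] / [4] / [6];  common shape = (3, 1, 1, 1, 1)

Row-insert the values π_1, π_2, … into P one at a time, bumping the leftmost entry strictly greater than the inserted value down to the next row. The recording tableau Q records, in position (i, j), the step at which that cell was added to P.
  Insert 6 (step 1): P = [6];  Q = [1]
  Insert 5 (step 2): P = [5] / [6];  Q = [1] / [2]
  Insert 4 (step 3): P = [4] / [5] / [6];  Q = [1] / [2] / [3]
  Insert 1 (step 4): P = [1] / [4] / [5] / [6];  Q = [1] / [2] / [3] / [4]
  Insert 3 (step 5): P = [1, 3] / [4] / [5] / [6];  Q = [1, 5] / [2] / [3] / [4]
  Insert 2 (step 6): P = [1, 2] / [3] / [4] / [5] / [6];  Q = [1, 5] / [2] / [3] / [4] / [6]
  Insert 7 (step 7): P = [1, 2, 7] / [3] / [4] / [5] / [6];  Q = [1, 5, 7] / [2] / [3] / [4] / [6]
Final shape: (3, 1, 1, 1, 1).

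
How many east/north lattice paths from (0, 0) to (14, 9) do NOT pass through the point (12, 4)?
Number of paths = 778970

Total paths from (0, 0) to (14, 9): C(23, 14) = 817190. Paths through (12, 4): (paths (0, 0) → (12, 4)) × (paths (12, 4) → (14, 9)) = C(16, 12) · C(7, 2) = 1820 · 21 = 38220. Avoidance count = 817190 − 38220 = 778970.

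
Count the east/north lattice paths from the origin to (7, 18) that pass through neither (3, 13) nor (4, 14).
Number of paths = 342240

Inclusion–exclusion. Total paths: C(25, 7) = 480700. Through P₁: C(16, 3)·C(9, 4) = 70560. Through P₂: C(18, 4)·C(7, 3) = 107100. Since P₁ is strictly southwest of P₂, a monotone path through both must visit P₁ then P₂; paths through both = C(16, 3)·C(2, 1)·C(7, 3) = 39200. Avoid both = 480700 − 70560 − 107100 + 39200 = 342240.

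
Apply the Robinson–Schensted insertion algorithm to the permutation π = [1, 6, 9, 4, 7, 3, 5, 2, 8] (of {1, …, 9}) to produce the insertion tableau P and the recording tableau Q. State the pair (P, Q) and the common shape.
P = [1, 2, 5, 8] / [3, 7] / [4, 9] / [6];  Q = [1, 2, 3, 9] / [4, 5] / [6, 7] / [8];  common shape = (4, 2, 2, 1)

Row-insert the values π_1, π_2, … into P one at a time, bumping the leftmost entry strictly greater than the inserted value down to the next row. The recording tableau Q records, in position (i, j), the step at which that cell was added to P.
  Insert 1 (step 1): P = [1];  Q = [1]
  Insert 6 (step 2): P = [1, 6];  Q = [1, 2]
  Insert 9 (step 3): P = [1, 6, 9];  Q = [1, 2, 3]
  Insert 4 (step 4): P = [1, 4, 9] / [6];  Q = [1, 2, 3] / [4]
  Insert 7 (step 5): P = [1, 4, 7] / [6, 9];  Q = [1, 2, 3] / [4, 5]
  Insert 3 (step 6): P = [1, 3, 7] / [4, 9] / [6];  Q = [1, 2, 3] / [4, 5] / [6]
  Insert 5 (step 7): P = [1, 3, 5] / [4, 7] / [6, 9];  Q = [1, 2, 3] / [4, 5] / [6, 7]
  Insert 2 (step 8): P = [1, 2, 5] / [3, 7] / [4, 9] / [6];  Q = [1, 2, 3] / [4, 5] / [6, 7] / [8]
  Insert 8 (step 9): P = [1, 2, 5, 8] / [3, 7] / [4, 9] / [6];  Q = [1, 2, 3, 9] / [4, 5] / [6, 7] / [8]
Final shape: (4, 2, 2, 1).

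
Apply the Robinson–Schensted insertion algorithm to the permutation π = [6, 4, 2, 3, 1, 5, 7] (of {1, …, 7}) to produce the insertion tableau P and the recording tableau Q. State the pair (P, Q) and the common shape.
P = [1, 3, 5, 7] / [2] / [4] / [6];  Q = [1, 4, 6, 7] / [2] / [3] / [5];  common shape = (4, 1, 1, 1)

Row-insert the values π_1, π_2, … into P one at a time, bumping the leftmost entry strictly greater than the inserted value down to the next row. The recording tableau Q records, in position (i, j), the step at which that cell was added to P.
  Insert 6 (step 1): P = [6];  Q = [1]
  Insert 4 (step 2): P = [4] / [6];  Q = [1] / [2]
  Insert 2 (step 3): P = [2] / [4] / [6];  Q = [1] / [2] / [3]
  Insert 3 (step 4): P = [2, 3] / [4] / [6];  Q = [1, 4] / [2] / [3]
  Insert 1 (step 5): P = [1, 3] / [2] / [4] / [6];  Q = [1, 4] / [2] / [3] / [5]
  Insert 5 (step 6): P = [1, 3, 5] / [2] / [4] / [6];  Q = [1, 4, 6] / [2] / [3] / [5]
  Insert 7 (step 7): P = [1, 3, 5, 7] / [2] / [4] / [6];  Q = [1, 4, 6, 7] / [2] / [3] / [5]
Final shape: (4, 1, 1, 1).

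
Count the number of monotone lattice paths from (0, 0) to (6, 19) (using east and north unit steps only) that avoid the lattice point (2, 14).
Number of paths = 161980

Total paths from (0, 0) to (6, 19): C(25, 6) = 177100. Paths through (2, 14): (paths (0, 0) → (2, 14)) × (paths (2, 14) → (6, 19)) = C(16, 2) · C(9, 4) = 120 · 126 = 15120. Avoidance count = 177100 − 15120 = 161980.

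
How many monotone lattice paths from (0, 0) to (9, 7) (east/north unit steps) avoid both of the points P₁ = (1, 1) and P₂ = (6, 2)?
Number of paths = 4538

Inclusion–exclusion. Total paths: C(16, 9) = 11440. Through P₁: C(2, 1)·C(14, 8) = 6006. Through P₂: C(8, 6)·C(8, 3) = 1568. Since P₁ is strictly southwest of P₂, a monotone path through both must visit P₁ then P₂; paths through both = C(2, 1)·C(6, 5)·C(8, 3) = 672. Avoid both = 11440 − 6006 − 1568 + 672 = 4538.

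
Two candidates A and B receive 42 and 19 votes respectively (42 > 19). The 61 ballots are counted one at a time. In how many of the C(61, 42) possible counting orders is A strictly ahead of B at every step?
Strict-lead orderings = 1119772632212850

Total orderings of the 61 votes with 42 for A: C(61, 42) = 2969831763694950. By the Bertrand ballot formula (Cycle Lemma / reflection principle), the number of orderings in which A is strictly ahead of B throughout is (p − q)/(p + q) · C(p + q, p) = (42 − 19)/(42 + 19) · 2969831763694950 = 1119772632212850.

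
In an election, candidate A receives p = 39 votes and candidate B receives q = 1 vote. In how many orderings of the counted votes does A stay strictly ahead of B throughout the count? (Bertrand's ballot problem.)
Strict-lead orderings = 38

Total orderings of the 40 votes with 39 for A: C(40, 39) = 40. By the Bertrand ballot formula (Cycle Lemma / reflection principle), the number of orderings in which A is strictly ahead of B throughout is (p − q)/(p + q) · C(p + q, p) = (39 − 1)/(39 + 1) · 40 = 38.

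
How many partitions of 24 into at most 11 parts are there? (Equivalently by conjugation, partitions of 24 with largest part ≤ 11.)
p(24, parts ≤ 11) = 1303

Use the recurrence p(n, m) = p(n, m−1) + p(n−m, m): either the largest part is < m (count p(n, m−1)) or the largest part is exactly m (remove one copy of m, count p(n−m, m)). With p(0, ·) = 1 this gives p(24, parts ≤ 11) = 1303. (By conjugating Young diagrams, this also counts partitions of 24 into at most 11 parts.)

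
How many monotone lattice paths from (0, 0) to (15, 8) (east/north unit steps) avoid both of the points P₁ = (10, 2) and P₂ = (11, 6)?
Number of paths = 279132

Inclusion–exclusion. Total paths: C(23, 15) = 490314. Through P₁: C(12, 10)·C(11, 5) = 30492. Through P₂: C(17, 11)·C(6, 4) = 185640. Since P₁ is strictly southwest of P₂, a monotone path through both must visit P₁ then P₂; paths through both = C(12, 10)·C(5, 1)·C(6, 4) = 4950. Avoid both = 490314 − 30492 − 185640 + 4950 = 279132.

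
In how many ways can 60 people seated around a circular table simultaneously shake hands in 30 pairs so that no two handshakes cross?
C_30 = 3814986502092304

These noncrossing handshakes are counted by the Catalan number C_n = (1/(n + 1)) · C(2n, n). For n = 30: C_30 = (1/31) · C(60, 30) = 118264581564861424/31 = 3814986502092304.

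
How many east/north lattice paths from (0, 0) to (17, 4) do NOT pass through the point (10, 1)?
Number of paths = 4665

Total paths from (0, 0) to (17, 4): C(21, 17) = 5985. Paths through (10, 1): (paths (0, 0) → (10, 1)) × (paths (10, 1) → (17, 4)) = C(11, 10) · C(10, 7) = 11 · 120 = 1320. Avoidance count = 5985 − 1320 = 4665.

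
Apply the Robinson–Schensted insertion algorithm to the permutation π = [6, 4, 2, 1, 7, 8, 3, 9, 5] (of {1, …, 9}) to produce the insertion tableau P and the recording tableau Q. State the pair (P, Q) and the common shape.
P = [1, 3, 5, 9] / [2, 7, 8] / [4] / [6];  Q = [1, 5, 6, 8] / [2, 7, 9] / [3] / [4];  common shape = (4, 3, 1, 1)

Row-insert the values π_1, π_2, … into P one at a time, bumping the leftmost entry strictly greater than the inserted value down to the next row. The recording tableau Q records, in position (i, j), the step at which that cell was added to P.
  Insert 6 (step 1): P = [6];  Q = [1]
  Insert 4 (step 2): P = [4] / [6];  Q = [1] / [2]
  Insert 2 (step 3): P = [2] / [4] / [6];  Q = [1] / [2] / [3]
  Insert 1 (step 4): P = [1] / [2] / [4] / [6];  Q = [1] / [2] / [3] / [4]
  Insert 7 (step 5): P = [1, 7] / [2] / [4] / [6];  Q = [1, 5] / [2] / [3] / [4]
  Insert 8 (step 6): P = [1, 7, 8] / [2] / [4] / [6];  Q = [1, 5, 6] / [2] / [3] / [4]
  Insert 3 (step 7): P = [1, 3, 8] / [2, 7] / [4] / [6];  Q = [1, 5, 6] / [2, 7] / [3] / [4]
  Insert 9 (step 8): P = [1, 3, 8, 9] / [2, 7] / [4] / [6];  Q = [1, 5, 6, 8] / [2, 7] / [3] / [4]
  Insert 5 (step 9): P = [1, 3, 5, 9] / [2, 7, 8] / [4] / [6];  Q = [1, 5, 6, 8] / [2, 7, 9] / [3] / [4]
Final shape: (4, 3, 1, 1).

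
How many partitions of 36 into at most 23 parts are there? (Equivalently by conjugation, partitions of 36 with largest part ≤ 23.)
p(36, parts ≤ 23) = 17705

Use the recurrence p(n, m) = p(n, m−1) + p(n−m, m): either the largest part is < m (count p(n, m−1)) or the largest part is exactly m (remove one copy of m, count p(n−m, m)). With p(0, ·) = 1 this gives p(36, parts ≤ 23) = 17705. (By conjugating Young diagrams, this also counts partitions of 36 into at most 23 parts.)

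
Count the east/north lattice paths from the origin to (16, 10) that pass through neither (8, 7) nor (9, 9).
Number of paths = 4015440

Inclusion–exclusion. Total paths: C(26, 16) = 5311735. Through P₁: C(15, 8)·C(11, 8) = 1061775. Through P₂: C(18, 9)·C(8, 7) = 388960. Since P₁ is strictly southwest of P₂, a monotone path through both must visit P₁ then P₂; paths through both = C(15, 8)·C(3, 1)·C(8, 7) = 154440. Avoid both = 5311735 − 1061775 − 388960 + 154440 = 4015440.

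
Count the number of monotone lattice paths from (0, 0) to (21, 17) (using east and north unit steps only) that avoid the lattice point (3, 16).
Number of paths = 28781124969

Total paths from (0, 0) to (21, 17): C(38, 21) = 28781143380. Paths through (3, 16): (paths (0, 0) → (3, 16)) × (paths (3, 16) → (21, 17)) = C(19, 3) · C(19, 18) = 969 · 19 = 18411. Avoidance count = 28781143380 − 18411 = 28781124969.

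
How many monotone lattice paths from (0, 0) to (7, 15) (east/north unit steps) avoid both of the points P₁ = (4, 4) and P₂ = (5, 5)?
Number of paths = 137672

Inclusion–exclusion. Total paths: C(22, 7) = 170544. Through P₁: C(8, 4)·C(14, 3) = 25480. Through P₂: C(10, 5)·C(12, 2) = 16632. Since P₁ is strictly southwest of P₂, a monotone path through both must visit P₁ then P₂; paths through both = C(8, 4)·C(2, 1)·C(12, 2) = 9240. Avoid both = 170544 − 25480 − 16632 + 9240 = 137672.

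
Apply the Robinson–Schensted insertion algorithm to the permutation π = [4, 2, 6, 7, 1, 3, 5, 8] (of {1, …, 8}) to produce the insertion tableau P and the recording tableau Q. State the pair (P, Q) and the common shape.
P = [1, 3, 5, 8] / [2, 6, 7] / [4];  Q = [1, 3, 4, 8] / [2, 6, 7] / [5];  common shape = (4, 3, 1)

Row-insert the values π_1, π_2, … into P one at a time, bumping the leftmost entry strictly greater than the inserted value down to the next row. The recording tableau Q records, in position (i, j), the step at which that cell was added to P.
  Insert 4 (step 1): P = [4];  Q = [1]
  Insert 2 (step 2): P = [2] / [4];  Q = [1] / [2]
  Insert 6 (step 3): P = [2, 6] / [4];  Q = [1, 3] / [2]
  Insert 7 (step 4): P = [2, 6, 7] / [4];  Q = [1, 3, 4] / [2]
  Insert 1 (step 5): P = [1, 6, 7] / [2] / [4];  Q = [1, 3, 4] / [2] / [5]
  Insert 3 (step 6): P = [1, 3, 7] / [2, 6] / [4];  Q = [1, 3, 4] / [2, 6] / [5]
  Insert 5 (step 7): P = [1, 3, 5] / [2, 6, 7] / [4];  Q = [1, 3, 4] / [2, 6, 7] / [5]
  Insert 8 (step 8): P = [1, 3, 5, 8] / [2, 6, 7] / [4];  Q = [1, 3, 4, 8] / [2, 6, 7] / [5]
Final shape: (4, 3, 1).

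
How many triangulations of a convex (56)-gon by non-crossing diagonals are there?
C_54 = 451959718027953471447609509424

These polygon triangulations are counted by the Catalan number C_n = (1/(n + 1)) · C(2n, n). For n = 54: C_54 = (1/55) · C(108, 54) = 24857784491537440929618523018320/55 = 451959718027953471447609509424.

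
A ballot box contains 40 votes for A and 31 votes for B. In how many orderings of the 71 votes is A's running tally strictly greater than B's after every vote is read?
Strict-lead orderings = 16068698726557792392

Total orderings of the 71 votes with 40 for A: C(71, 40) = 126764178842844806648. By the Bertrand ballot formula (Cycle Lemma / reflection principle), the number of orderings in which A is strictly ahead of B throughout is (p − q)/(p + q) · C(p + q, p) = (40 − 31)/(40 + 31) · 126764178842844806648 = 16068698726557792392.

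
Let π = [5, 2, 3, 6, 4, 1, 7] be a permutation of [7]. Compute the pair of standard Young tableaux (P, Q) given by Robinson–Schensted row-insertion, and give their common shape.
P = [1, 3, 4, 7] / [2, 6] / [5];  Q = [1, 3, 4, 7] / [2, 5] / [6];  common shape = (4, 2, 1)

Row-insert the values π_1, π_2, … into P one at a time, bumping the leftmost entry strictly greater than the inserted value down to the next row. The recording tableau Q records, in position (i, j), the step at which that cell was added to P.
  Insert 5 (step 1): P = [5];  Q = [1]
  Insert 2 (step 2): P = [2] / [5];  Q = [1] / [2]
  Insert 3 (step 3): P = [2, 3] / [5];  Q = [1, 3] / [2]
  Insert 6 (step 4): P = [2, 3, 6] / [5];  Q = [1, 3, 4] / [2]
  Insert 4 (step 5): P = [2, 3, 4] / [5, 6];  Q = [1, 3, 4] / [2, 5]
  Insert 1 (step 6): P = [1, 3, 4] / [2, 6] / [5];  Q = [1, 3, 4] / [2, 5] / [6]
  Insert 7 (step 7): P = [1, 3, 4, 7] / [2, 6] / [5];  Q = [1, 3, 4, 7] / [2, 5] / [6]
Final shape: (4, 2, 1).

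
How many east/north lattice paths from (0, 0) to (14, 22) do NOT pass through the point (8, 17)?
Number of paths = 3296609550

Total paths from (0, 0) to (14, 22): C(36, 14) = 3796297200. Paths through (8, 17): (paths (0, 0) → (8, 17)) × (paths (8, 17) → (14, 22)) = C(25, 8) · C(11, 6) = 1081575 · 462 = 499687650. Avoidance count = 3796297200 − 499687650 = 3296609550.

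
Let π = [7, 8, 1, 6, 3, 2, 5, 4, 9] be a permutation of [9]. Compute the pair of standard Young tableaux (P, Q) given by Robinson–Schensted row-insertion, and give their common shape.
P = [1, 2, 4, 9] / [3, 5] / [6, 8] / [7];  Q = [1, 2, 7, 9] / [3, 4] / [5, 8] / [6];  common shape = (4, 2, 2, 1)

Row-insert the values π_1, π_2, … into P one at a time, bumping the leftmost entry strictly greater than the inserted value down to the next row. The recording tableau Q records, in position (i, j), the step at which that cell was added to P.
  Insert 7 (step 1): P = [7];  Q = [1]
  Insert 8 (step 2): P = [7, 8];  Q = [1, 2]
  Insert 1 (step 3): P = [1, 8] / [7];  Q = [1, 2] / [3]
  Insert 6 (step 4): P = [1, 6] / [7, 8];  Q = [1, 2] / [3, 4]
  Insert 3 (step 5): P = [1, 3] / [6, 8] / [7];  Q = [1, 2] / [3, 4] / [5]
  Insert 2 (step 6): P = [1, 2] / [3, 8] / [6] / [7];  Q = [1, 2] / [3, 4] / [5] / [6]
  Insert 5 (step 7): P = [1, 2, 5] / [3, 8] / [6] / [7];  Q = [1, 2, 7] / [3, 4] / [5] / [6]
  Insert 4 (step 8): P = [1, 2, 4] / [3, 5] / [6, 8] / [7];  Q = [1, 2, 7] / [3, 4] / [5, 8] / [6]
  Insert 9 (step 9): P = [1, 2, 4, 9] / [3, 5] / [6, 8] / [7];  Q = [1, 2, 7, 9] / [3, 4] / [5, 8] / [6]
Final shape: (4, 2, 2, 1).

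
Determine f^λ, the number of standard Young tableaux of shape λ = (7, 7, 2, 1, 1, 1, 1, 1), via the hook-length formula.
# SYT of shape (7, 7, 2, 1, 1, 1, 1, 1) = 69070320

Hook-length formula: f^λ = n! / Π hook(c), product over all cells c of the Young diagram. For λ = (7, 7, 2, 1, 1, 1, 1, 1), n = 21 boxes. Hook lengths by row (left-to-right, top-to-bottom): [14, 8, 6, 5, 4, 3, 2]; [13, 7, 5, 4, 3, 2, 1]; [7, 1]; [5]; [4]; [3]; [2]; [1]. Product of hooks = 739694592000. So f^λ = 21! / 739694592000 = 51090942171709440000 / 739694592000 = 69070320.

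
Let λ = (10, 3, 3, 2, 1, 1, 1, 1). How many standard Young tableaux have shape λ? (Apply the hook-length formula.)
# SYT of shape (10, 3, 3, 2, 1, 1, 1, 1) = 439338900

Hook-length formula: f^λ = n! / Π hook(c), product over all cells c of the Young diagram. For λ = (10, 3, 3, 2, 1, 1, 1, 1), n = 22 boxes. Hook lengths by row (left-to-right, top-to-bottom): [17, 12, 10, 7, 6, 5, 4, 3, 2, 1]; [9, 4, 2]; [8, 3, 1]; [6, 1]; [4]; [3]; [2]; [1]. Product of hooks = 2558391091200. So f^λ = 22! / 2558391091200 = 1124000727777607680000 / 2558391091200 = 439338900.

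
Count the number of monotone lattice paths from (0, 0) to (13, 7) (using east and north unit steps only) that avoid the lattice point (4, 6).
Number of paths = 75420

Total paths from (0, 0) to (13, 7): C(20, 13) = 77520. Paths through (4, 6): (paths (0, 0) → (4, 6)) × (paths (4, 6) → (13, 7)) = C(10, 4) · C(10, 9) = 210 · 10 = 2100. Avoidance count = 77520 − 2100 = 75420.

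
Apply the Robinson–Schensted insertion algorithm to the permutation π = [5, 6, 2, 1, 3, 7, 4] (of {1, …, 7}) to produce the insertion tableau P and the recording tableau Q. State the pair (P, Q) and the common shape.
P = [1, 3, 4] / [2, 6, 7] / [5];  Q = [1, 2, 6] / [3, 5, 7] / [4];  common shape = (3, 3, 1)

Row-insert the values π_1, π_2, … into P one at a time, bumping the leftmost entry strictly greater than the inserted value down to the next row. The recording tableau Q records, in position (i, j), the step at which that cell was added to P.
  Insert 5 (step 1): P = [5];  Q = [1]
  Insert 6 (step 2): P = [5, 6];  Q = [1, 2]
  Insert 2 (step 3): P = [2, 6] / [5];  Q = [1, 2] / [3]
  Insert 1 (step 4): P = [1, 6] / [2] / [5];  Q = [1, 2] / [3] / [4]
  Insert 3 (step 5): P = [1, 3] / [2, 6] / [5];  Q = [1, 2] / [3, 5] / [4]
  Insert 7 (step 6): P = [1, 3, 7] / [2, 6] / [5];  Q = [1, 2, 6] / [3, 5] / [4]
  Insert 4 (step 7): P = [1, 3, 4] / [2, 6, 7] / [5];  Q = [1, 2, 6] / [3, 5, 7] / [4]
Final shape: (3, 3, 1).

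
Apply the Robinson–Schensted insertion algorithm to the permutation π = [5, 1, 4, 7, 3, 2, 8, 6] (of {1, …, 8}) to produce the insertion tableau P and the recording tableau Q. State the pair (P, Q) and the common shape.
P = [1, 2, 6, 8] / [3, 7] / [4] / [5];  Q = [1, 3, 4, 7] / [2, 8] / [5] / [6];  common shape = (4, 2, 1, 1)

Row-insert the values π_1, π_2, … into P one at a time, bumping the leftmost entry strictly greater than the inserted value down to the next row. The recording tableau Q records, in position (i, j), the step at which that cell was added to P.
  Insert 5 (step 1): P = [5];  Q = [1]
  Insert 1 (step 2): P = [1] / [5];  Q = [1] / [2]
  Insert 4 (step 3): P = [1, 4] / [5];  Q = [1, 3] / [2]
  Insert 7 (step 4): P = [1, 4, 7] / [5];  Q = [1, 3, 4] / [2]
  Insert 3 (step 5): P = [1, 3, 7] / [4] / [5];  Q = [1, 3, 4] / [2] / [5]
  Insert 2 (step 6): P = [1, 2, 7] / [3] / [4] / [5];  Q = [1, 3, 4] / [2] / [5] / [6]
  Insert 8 (step 7): P = [1, 2, 7, 8] / [3] / [4] / [5];  Q = [1, 3, 4, 7] / [2] / [5] / [6]
  Insert 6 (step 8): P = [1, 2, 6, 8] / [3, 7] / [4] / [5];  Q = [1, 3, 4, 7] / [2, 8] / [5] / [6]
Final shape: (4, 2, 1, 1).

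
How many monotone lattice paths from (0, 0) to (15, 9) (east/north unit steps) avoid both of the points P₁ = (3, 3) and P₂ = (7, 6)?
Number of paths = 768584

Inclusion–exclusion. Total paths: C(24, 15) = 1307504. Through P₁: C(6, 3)·C(18, 12) = 371280. Through P₂: C(13, 7)·C(11, 8) = 283140. Since P₁ is strictly southwest of P₂, a monotone path through both must visit P₁ then P₂; paths through both = C(6, 3)·C(7, 4)·C(11, 8) = 115500. Avoid both = 1307504 − 371280 − 283140 + 115500 = 768584.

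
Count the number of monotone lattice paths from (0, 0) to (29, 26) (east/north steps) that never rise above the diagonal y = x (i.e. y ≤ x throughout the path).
Number of paths = 474746313150648

By the reflection principle (André's argument), the number of monotone paths to (29, 26) with n ≤ m that never go above y = x is C(55, 29) − C(55, 30) = 3560597348629860 − 3085851035479212 = 474746313150648.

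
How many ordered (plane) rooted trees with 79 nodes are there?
C_78 = 73745243611532458459690151854647329239335600

These ordered rooted trees are counted by the Catalan number C_n = (1/(n + 1)) · C(2n, n). For n = 78: C_78 = (1/79) · C(156, 78) = 5825874245311064218315521996517139009907512400/79 = 73745243611532458459690151854647329239335600.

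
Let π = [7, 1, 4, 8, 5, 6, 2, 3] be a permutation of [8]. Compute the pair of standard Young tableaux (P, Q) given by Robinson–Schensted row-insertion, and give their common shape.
P = [1, 2, 3, 6] / [4, 5] / [7, 8];  Q = [1, 3, 4, 6] / [2, 5] / [7, 8];  common shape = (4, 2, 2)

Row-insert the values π_1, π_2, … into P one at a time, bumping the leftmost entry strictly greater than the inserted value down to the next row. The recording tableau Q records, in position (i, j), the step at which that cell was added to P.
  Insert 7 (step 1): P = [7];  Q = [1]
  Insert 1 (step 2): P = [1] / [7];  Q = [1] / [2]
  Insert 4 (step 3): P = [1, 4] / [7];  Q = [1, 3] / [2]
  Insert 8 (step 4): P = [1, 4, 8] / [7];  Q = [1, 3, 4] / [2]
  Insert 5 (step 5): P = [1, 4, 5] / [7, 8];  Q = [1, 3, 4] / [2, 5]
  Insert 6 (step 6): P = [1, 4, 5, 6] / [7, 8];  Q = [1, 3, 4, 6] / [2, 5]
  Insert 2 (step 7): P = [1, 2, 5, 6] / [4, 8] / [7];  Q = [1, 3, 4, 6] / [2, 5] / [7]
  Insert 3 (step 8): P = [1, 2, 3, 6] / [4, 5] / [7, 8];  Q = [1, 3, 4, 6] / [2, 5] / [7, 8]
Final shape: (4, 2, 2).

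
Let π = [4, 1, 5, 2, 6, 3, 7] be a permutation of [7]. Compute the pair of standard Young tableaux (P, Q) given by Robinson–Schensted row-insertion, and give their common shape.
P = [1, 2, 3, 7] / [4, 5, 6];  Q = [1, 3, 5, 7] / [2, 4, 6];  common shape = (4, 3)

Row-insert the values π_1, π_2, … into P one at a time, bumping the leftmost entry strictly greater than the inserted value down to the next row. The recording tableau Q records, in position (i, j), the step at which that cell was added to P.
  Insert 4 (step 1): P = [4];  Q = [1]
  Insert 1 (step 2): P = [1] / [4];  Q = [1] / [2]
  Insert 5 (step 3): P = [1, 5] / [4];  Q = [1, 3] / [2]
  Insert 2 (step 4): P = [1, 2] / [4, 5];  Q = [1, 3] / [2, 4]
  Insert 6 (step 5): P = [1, 2, 6] / [4, 5];  Q = [1, 3, 5] / [2, 4]
  Insert 3 (step 6): P = [1, 2, 3] / [4, 5, 6];  Q = [1, 3, 5] / [2, 4, 6]
  Insert 7 (step 7): P = [1, 2, 3, 7] / [4, 5, 6];  Q = [1, 3, 5, 7] / [2, 4, 6]
Final shape: (4, 3).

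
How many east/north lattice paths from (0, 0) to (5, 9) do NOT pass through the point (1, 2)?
Number of paths = 1012

Total paths from (0, 0) to (5, 9): C(14, 5) = 2002. Paths through (1, 2): (paths (0, 0) → (1, 2)) × (paths (1, 2) → (5, 9)) = C(3, 1) · C(11, 4) = 3 · 330 = 990. Avoidance count = 2002 − 990 = 1012.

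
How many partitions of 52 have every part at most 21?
p(52, parts ≤ 21) = 253033

Use the recurrence p(n, m) = p(n, m−1) + p(n−m, m): either the largest part is < m (count p(n, m−1)) or the largest part is exactly m (remove one copy of m, count p(n−m, m)). With p(0, ·) = 1 this gives p(52, parts ≤ 21) = 253033. (By conjugating Young diagrams, this also counts partitions of 52 into at most 21 parts.)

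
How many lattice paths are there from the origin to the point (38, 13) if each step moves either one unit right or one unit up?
Number of paths = 476260169700

A monotone lattice path from (0, 0) to (38, 13) consists of 38 east steps and 13 north steps in some order, so it is determined by which 38 of the 51 steps are east. The count is C(51, 38) = 476260169700.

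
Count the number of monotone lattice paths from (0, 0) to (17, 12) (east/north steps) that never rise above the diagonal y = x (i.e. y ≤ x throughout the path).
Number of paths = 17298645

By the reflection principle (André's argument), the number of monotone paths to (17, 12) with n ≤ m that never go above y = x is C(29, 17) − C(29, 18) = 51895935 − 34597290 = 17298645.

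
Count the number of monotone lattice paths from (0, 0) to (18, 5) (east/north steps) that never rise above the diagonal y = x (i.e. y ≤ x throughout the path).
Number of paths = 24794

By the reflection principle (André's argument), the number of monotone paths to (18, 5) with n ≤ m that never go above y = x is C(23, 18) − C(23, 19) = 33649 − 8855 = 24794.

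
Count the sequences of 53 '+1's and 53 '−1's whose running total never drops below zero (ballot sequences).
C_53 = 116157871455782434250553845880

These ballot sequences are counted by the Catalan number C_n = (1/(n + 1)) · C(2n, n). For n = 53: C_53 = (1/54) · C(106, 53) = 6272525058612251449529907677520/54 = 116157871455782434250553845880.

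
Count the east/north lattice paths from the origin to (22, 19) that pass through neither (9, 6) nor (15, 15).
Number of paths = 149685393850

Inclusion–exclusion. Total paths: C(41, 22) = 244662670200. Through P₁: C(15, 9)·C(26, 13) = 52055003000. Through P₂: C(30, 15)·C(11, 7) = 51188781600. Since P₁ is strictly southwest of P₂, a monotone path through both must visit P₁ then P₂; paths through both = C(15, 9)·C(15, 6)·C(11, 7) = 8266508250. Avoid both = 244662670200 − 52055003000 − 51188781600 + 8266508250 = 149685393850.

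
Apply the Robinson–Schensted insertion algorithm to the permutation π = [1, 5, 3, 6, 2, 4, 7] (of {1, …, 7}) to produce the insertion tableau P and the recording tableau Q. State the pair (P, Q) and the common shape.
P = [1, 2, 4, 7] / [3, 6] / [5];  Q = [1, 2, 4, 7] / [3, 6] / [5];  common shape = (4, 2, 1)

Row-insert the values π_1, π_2, … into P one at a time, bumping the leftmost entry strictly greater than the inserted value down to the next row. The recording tableau Q records, in position (i, j), the step at which that cell was added to P.
  Insert 1 (step 1): P = [1];  Q = [1]
  Insert 5 (step 2): P = [1, 5];  Q = [1, 2]
  Insert 3 (step 3): P = [1, 3] / [5];  Q = [1, 2] / [3]
  Insert 6 (step 4): P = [1, 3, 6] / [5];  Q = [1, 2, 4] / [3]
  Insert 2 (step 5): P = [1, 2, 6] / [3] / [5];  Q = [1, 2, 4] / [3] / [5]
  Insert 4 (step 6): P = [1, 2, 4] / [3, 6] / [5];  Q = [1, 2, 4] / [3, 6] / [5]
  Insert 7 (step 7): P = [1, 2, 4, 7] / [3, 6] / [5];  Q = [1, 2, 4, 7] / [3, 6] / [5]
Final shape: (4, 2, 1).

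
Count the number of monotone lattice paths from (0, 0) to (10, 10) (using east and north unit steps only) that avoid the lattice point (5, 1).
Number of paths = 172744

Total paths from (0, 0) to (10, 10): C(20, 10) = 184756. Paths through (5, 1): (paths (0, 0) → (5, 1)) × (paths (5, 1) → (10, 10)) = C(6, 5) · C(14, 5) = 6 · 2002 = 12012. Avoidance count = 184756 − 12012 = 172744.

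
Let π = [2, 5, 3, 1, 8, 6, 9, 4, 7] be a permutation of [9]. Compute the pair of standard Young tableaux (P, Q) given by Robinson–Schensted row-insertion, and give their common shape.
P = [1, 3, 4, 7] / [2, 6, 9] / [5, 8];  Q = [1, 2, 5, 7] / [3, 6, 9] / [4, 8];  common shape = (4, 3, 2)

Row-insert the values π_1, π_2, … into P one at a time, bumping the leftmost entry strictly greater than the inserted value down to the next row. The recording tableau Q records, in position (i, j), the step at which that cell was added to P.
  Insert 2 (step 1): P = [2];  Q = [1]
  Insert 5 (step 2): P = [2, 5];  Q = [1, 2]
  Insert 3 (step 3): P = [2, 3] / [5];  Q = [1, 2] / [3]
  Insert 1 (step 4): P = [1, 3] / [2] / [5];  Q = [1, 2] / [3] / [4]
  Insert 8 (step 5): P = [1, 3, 8] / [2] / [5];  Q = [1, 2, 5] / [3] / [4]
  Insert 6 (step 6): P = [1, 3, 6] / [2, 8] / [5];  Q = [1, 2, 5] / [3, 6] / [4]
  Insert 9 (step 7): P = [1, 3, 6, 9] / [2, 8] / [5];  Q = [1, 2, 5, 7] / [3, 6] / [4]
  Insert 4 (step 8): P = [1, 3, 4, 9] / [2, 6] / [5, 8];  Q = [1, 2, 5, 7] / [3, 6] / [4, 8]
  Insert 7 (step 9): P = [1, 3, 4, 7] / [2, 6, 9] / [5, 8];  Q = [1, 2, 5, 7] / [3, 6, 9] / [4, 8]
Final shape: (4, 3, 2).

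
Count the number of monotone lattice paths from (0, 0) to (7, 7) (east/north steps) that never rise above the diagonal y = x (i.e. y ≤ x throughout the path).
Number of paths = 429

By the reflection principle (André's argument), the number of monotone paths to (7, 7) with n ≤ m that never go above y = x is C(14, 7) − C(14, 8) = 3432 − 3003 = 429.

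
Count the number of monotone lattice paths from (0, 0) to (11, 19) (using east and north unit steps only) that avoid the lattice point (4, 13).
Number of paths = 50543220

Total paths from (0, 0) to (11, 19): C(30, 11) = 54627300. Paths through (4, 13): (paths (0, 0) → (4, 13)) × (paths (4, 13) → (11, 19)) = C(17, 4) · C(13, 7) = 2380 · 1716 = 4084080. Avoidance count = 54627300 − 4084080 = 50543220.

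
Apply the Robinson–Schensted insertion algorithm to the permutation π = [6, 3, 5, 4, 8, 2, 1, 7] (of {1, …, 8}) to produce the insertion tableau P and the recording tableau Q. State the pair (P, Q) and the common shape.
P = [1, 4, 7] / [2, 8] / [3] / [5] / [6];  Q = [1, 3, 5] / [2, 8] / [4] / [6] / [7];  common shape = (3, 2, 1, 1, 1)

Row-insert the values π_1, π_2, … into P one at a time, bumping the leftmost entry strictly greater than the inserted value down to the next row. The recording tableau Q records, in position (i, j), the step at which that cell was added to P.
  Insert 6 (step 1): P = [6];  Q = [1]
  Insert 3 (step 2): P = [3] / [6];  Q = [1] / [2]
  Insert 5 (step 3): P = [3, 5] / [6];  Q = [1, 3] / [2]
  Insert 4 (step 4): P = [3, 4] / [5] / [6];  Q = [1, 3] / [2] / [4]
  Insert 8 (step 5): P = [3, 4, 8] / [5] / [6];  Q = [1, 3, 5] / [2] / [4]
  Insert 2 (step 6): P = [2, 4, 8] / [3] / [5] / [6];  Q = [1, 3, 5] / [2] / [4] / [6]
  Insert 1 (step 7): P = [1, 4, 8] / [2] / [3] / [5] / [6];  Q = [1, 3, 5] / [2] / [4] / [6] / [7]
  Insert 7 (step 8): P = [1, 4, 7] / [2, 8] / [3] / [5] / [6];  Q = [1, 3, 5] / [2, 8] / [4] / [6] / [7]
Final shape: (3, 2, 1, 1, 1).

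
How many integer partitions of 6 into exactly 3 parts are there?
p(6, 3 parts) = 3

Partitions of n into exactly k parts ↔ partitions of n − k into at most k parts (subtract 1 from each part). For n = 6, k = 3, the partitions are: 4+1+1, 3+2+1, 2+2+2. Count = 3.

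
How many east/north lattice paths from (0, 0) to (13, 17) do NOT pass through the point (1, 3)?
Number of paths = 81129050

Total paths from (0, 0) to (13, 17): C(30, 13) = 119759850. Paths through (1, 3): (paths (0, 0) → (1, 3)) × (paths (1, 3) → (13, 17)) = C(4, 1) · C(26, 12) = 4 · 9657700 = 38630800. Avoidance count = 119759850 − 38630800 = 81129050.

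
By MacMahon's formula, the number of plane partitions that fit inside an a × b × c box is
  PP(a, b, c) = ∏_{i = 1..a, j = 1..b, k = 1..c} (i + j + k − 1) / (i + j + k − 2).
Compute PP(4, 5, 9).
PP(4, 5, 9) = 23029990984

Evaluate the triple product over i = 1..4, j = 1..5, k = 1..9. The factors are (2/1) · (3/2) · (4/3) · (5/4) · (6/5) · (7/6) · (8/7) · (9/8) · … (180 factors total). The numerators and denominators telescope so the product is an integer; carrying out the multiplication exactly gives PP(4, 5, 9) = 23029990984.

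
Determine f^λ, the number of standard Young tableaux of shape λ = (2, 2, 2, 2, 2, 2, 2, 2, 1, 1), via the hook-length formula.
# SYT of shape (2, 2, 2, 2, 2, 2, 2, 2, 1, 1) = 11934

Hook-length formula: f^λ = n! / Π hook(c), product over all cells c of the Young diagram. For λ = (2, 2, 2, 2, 2, 2, 2, 2, 1, 1), n = 18 boxes. Hook lengths by row (left-to-right, top-to-bottom): [11, 8]; [10, 7]; [9, 6]; [8, 5]; [7, 4]; [6, 3]; [5, 2]; [4, 1]; [2]; [1]. Product of hooks = 536481792000. So f^λ = 18! / 536481792000 = 6402373705728000 / 536481792000 = 11934.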